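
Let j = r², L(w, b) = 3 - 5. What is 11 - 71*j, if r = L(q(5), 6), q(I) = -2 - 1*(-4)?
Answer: -273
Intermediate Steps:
q(I) = 2 (q(I) = -2 + 4 = 2)
L(w, b) = -2
r = -2
j = 4 (j = (-2)² = 4)
11 - 71*j = 11 - 71*4 = 11 - 284 = -273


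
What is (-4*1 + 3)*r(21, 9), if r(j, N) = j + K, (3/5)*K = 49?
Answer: -308/3 ≈ -102.67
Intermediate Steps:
K = 245/3 (K = (5/3)*49 = 245/3 ≈ 81.667)
r(j, N) = 245/3 + j (r(j, N) = j + 245/3 = 245/3 + j)
(-4*1 + 3)*r(21, 9) = (-4*1 + 3)*(245/3 + 21) = (-4 + 3)*(308/3) = -1*308/3 = -308/3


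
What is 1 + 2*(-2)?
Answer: -3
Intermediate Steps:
1 + 2*(-2) = 1 - 4 = -3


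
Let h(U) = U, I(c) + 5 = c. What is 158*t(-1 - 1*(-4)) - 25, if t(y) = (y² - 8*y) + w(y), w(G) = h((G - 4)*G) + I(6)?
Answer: -2711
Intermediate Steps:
I(c) = -5 + c
w(G) = 1 + G*(-4 + G) (w(G) = (G - 4)*G + (-5 + 6) = (-4 + G)*G + 1 = G*(-4 + G) + 1 = 1 + G*(-4 + G))
t(y) = 1 + y² - 8*y + y*(-4 + y) (t(y) = (y² - 8*y) + (1 + y*(-4 + y)) = 1 + y² - 8*y + y*(-4 + y))
158*t(-1 - 1*(-4)) - 25 = 158*(1 - 12*(-1 - 1*(-4)) + 2*(-1 - 1*(-4))²) - 25 = 158*(1 - 12*(-1 + 4) + 2*(-1 + 4)²) - 25 = 158*(1 - 12*3 + 2*3²) - 25 = 158*(1 - 36 + 2*9) - 25 = 158*(1 - 36 + 18) - 25 = 158*(-17) - 25 = -2686 - 25 = -2711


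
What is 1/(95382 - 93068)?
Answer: 1/2314 ≈ 0.00043215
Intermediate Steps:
1/(95382 - 93068) = 1/2314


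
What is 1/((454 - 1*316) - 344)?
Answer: -1/206 ≈ -0.0048544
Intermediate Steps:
1/((454 - 1*316) - 344) = 1/((454 - 316) - 344) = 1/(138 - 344) = 1/(-206) = -1/206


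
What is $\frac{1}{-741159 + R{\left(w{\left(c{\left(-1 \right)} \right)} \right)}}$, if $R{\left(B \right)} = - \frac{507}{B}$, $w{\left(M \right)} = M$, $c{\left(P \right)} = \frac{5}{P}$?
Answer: $- \frac{5}{3705288} \approx -1.3494 \cdot 10^{-6}$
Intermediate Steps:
$\frac{1}{-741159 + R{\left(w{\left(c{\left(-1 \right)} \right)} \right)}} = \frac{1}{-741159 - \frac{507}{5 \frac{1}{-1}}} = \frac{1}{-741159 - \frac{507}{5 \left(-1\right)}} = \frac{1}{-741159 - \frac{507}{-5}} = \frac{1}{-741159 - - \frac{507}{5}} = \frac{1}{-741159 + \frac{507}{5}} = \frac{1}{- \frac{3705288}{5}} = - \frac{5}{3705288}$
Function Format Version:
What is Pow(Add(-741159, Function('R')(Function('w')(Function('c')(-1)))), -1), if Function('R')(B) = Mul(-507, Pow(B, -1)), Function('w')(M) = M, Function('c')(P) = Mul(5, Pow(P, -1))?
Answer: Rational(-5, 3705288) ≈ -1.3494e-6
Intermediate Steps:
Pow(Add(-741159, Function('R')(Function('w')(Function('c')(-1)))), -1) = Pow(Add(-741159, Mul(-507, Pow(Mul(5, Pow(-1, -1)), -1))), -1) = Pow(Add(-741159, Mul(-507, Pow(Mul(5, -1), -1))), -1) = Pow(Add(-741159, Mul(-507, Pow(-5, -1))), -1) = Pow(Add(-741159, Mul(-507, Rational(-1, 5))), -1) = Pow(Add(-741159, Rational(507, 5)), -1) = Pow(Rational(-3705288, 5), -1) = Rational(-5, 3705288)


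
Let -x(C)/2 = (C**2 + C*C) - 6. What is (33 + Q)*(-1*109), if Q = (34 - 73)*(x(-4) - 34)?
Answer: -369183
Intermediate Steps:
x(C) = 12 - 4*C**2 (x(C) = -2*((C**2 + C*C) - 6) = -2*((C**2 + C**2) - 6) = -2*(2*C**2 - 6) = -2*(-6 + 2*C**2) = 12 - 4*C**2)
Q = 3354 (Q = (34 - 73)*((12 - 4*(-4)**2) - 34) = -39*((12 - 4*16) - 34) = -39*((12 - 64) - 34) = -39*(-52 - 34) = -39*(-86) = 3354)
(33 + Q)*(-1*109) = (33 + 3354)*(-1*109) = 3387*(-109) = -369183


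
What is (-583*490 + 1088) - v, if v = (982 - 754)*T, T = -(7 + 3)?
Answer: -282302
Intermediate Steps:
T = -10 (T = -1*10 = -10)
v = -2280 (v = (982 - 754)*(-10) = 228*(-10) = -2280)
(-583*490 + 1088) - v = (-583*490 + 1088) - 1*(-2280) = (-285670 + 1088) + 2280 = -284582 + 2280 = -282302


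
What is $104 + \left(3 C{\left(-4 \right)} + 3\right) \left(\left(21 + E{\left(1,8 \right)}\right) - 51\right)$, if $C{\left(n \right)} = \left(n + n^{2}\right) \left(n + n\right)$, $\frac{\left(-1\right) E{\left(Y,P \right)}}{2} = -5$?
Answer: $5804$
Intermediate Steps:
$E{\left(Y,P \right)} = 10$ ($E{\left(Y,P \right)} = \left(-2\right) \left(-5\right) = 10$)
$C{\left(n \right)} = 2 n \left(n + n^{2}\right)$ ($C{\left(n \right)} = \left(n + n^{2}\right) 2 n = 2 n \left(n + n^{2}\right)$)
$104 + \left(3 C{\left(-4 \right)} + 3\right) \left(\left(21 + E{\left(1,8 \right)}\right) - 51\right) = 104 + \left(3 \cdot 2 \left(-4\right)^{2} \left(1 - 4\right) + 3\right) \left(\left(21 + 10\right) - 51\right) = 104 + \left(3 \cdot 2 \cdot 16 \left(-3\right) + 3\right) \left(31 - 51\right) = 104 + \left(3 \left(-96\right) + 3\right) \left(-20\right) = 104 + \left(-288 + 3\right) \left(-20\right) = 104 - -5700 = 104 + 5700 = 5804$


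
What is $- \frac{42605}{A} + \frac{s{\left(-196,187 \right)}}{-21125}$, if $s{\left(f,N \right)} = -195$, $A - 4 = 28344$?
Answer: $- \frac{13761581}{9213100} \approx -1.4937$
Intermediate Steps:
$A = 28348$ ($A = 4 + 28344 = 28348$)
$- \frac{42605}{A} + \frac{s{\left(-196,187 \right)}}{-21125} = - \frac{42605}{28348} - \frac{195}{-21125} = \left(-42605\right) \frac{1}{28348} - - \frac{3}{325} = - \frac{42605}{28348} + \frac{3}{325} = - \frac{13761581}{9213100}$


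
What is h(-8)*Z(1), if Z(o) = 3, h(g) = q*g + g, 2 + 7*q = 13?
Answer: -432/7 ≈ -61.714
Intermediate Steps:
q = 11/7 (q = -2/7 + (1/7)*13 = -2/7 + 13/7 = 11/7 ≈ 1.5714)
h(g) = 18*g/7 (h(g) = 11*g/7 + g = 18*g/7)
h(-8)*Z(1) = ((18/7)*(-8))*3 = -144/7*3 = -432/7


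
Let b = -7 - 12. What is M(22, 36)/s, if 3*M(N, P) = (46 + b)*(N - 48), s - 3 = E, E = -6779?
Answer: 117/3388 ≈ 0.034534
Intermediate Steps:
s = -6776 (s = 3 - 6779 = -6776)
b = -19
M(N, P) = -432 + 9*N (M(N, P) = ((46 - 19)*(N - 48))/3 = (27*(-48 + N))/3 = (-1296 + 27*N)/3 = -432 + 9*N)
M(22, 36)/s = (-432 + 9*22)/(-6776) = (-432 + 198)*(-1/6776) = -234*(-1/6776) = 117/3388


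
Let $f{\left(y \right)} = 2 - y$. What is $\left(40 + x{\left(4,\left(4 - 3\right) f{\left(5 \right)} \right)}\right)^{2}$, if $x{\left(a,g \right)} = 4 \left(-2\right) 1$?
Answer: $1024$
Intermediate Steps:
$x{\left(a,g \right)} = -8$ ($x{\left(a,g \right)} = \left(-8\right) 1 = -8$)
$\left(40 + x{\left(4,\left(4 - 3\right) f{\left(5 \right)} \right)}\right)^{2} = \left(40 - 8\right)^{2} = 32^{2} = 1024$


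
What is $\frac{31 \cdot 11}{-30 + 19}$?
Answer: $-31$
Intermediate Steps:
$\frac{31 \cdot 11}{-30 + 19} = \frac{341}{-11} = 341 \left(- \frac{1}{11}\right) = -31$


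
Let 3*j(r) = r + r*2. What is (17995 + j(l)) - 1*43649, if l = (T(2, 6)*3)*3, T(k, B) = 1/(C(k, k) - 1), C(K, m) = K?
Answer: -25645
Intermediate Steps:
T(k, B) = 1/(-1 + k) (T(k, B) = 1/(k - 1) = 1/(-1 + k))
l = 9 (l = (3/(-1 + 2))*3 = (3/1)*3 = (1*3)*3 = 3*3 = 9)
j(r) = r (j(r) = (r + r*2)/3 = (r + 2*r)/3 = (3*r)/3 = r)
(17995 + j(l)) - 1*43649 = (17995 + 9) - 1*43649 = 18004 - 43649 = -25645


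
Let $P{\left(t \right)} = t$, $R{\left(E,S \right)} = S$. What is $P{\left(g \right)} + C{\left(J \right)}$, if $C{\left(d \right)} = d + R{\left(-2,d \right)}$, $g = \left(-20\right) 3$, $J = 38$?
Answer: $16$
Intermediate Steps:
$g = -60$
$C{\left(d \right)} = 2 d$ ($C{\left(d \right)} = d + d = 2 d$)
$P{\left(g \right)} + C{\left(J \right)} = -60 + 2 \cdot 38 = -60 + 76 = 16$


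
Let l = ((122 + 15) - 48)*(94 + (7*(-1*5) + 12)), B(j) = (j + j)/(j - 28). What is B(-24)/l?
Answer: 12/82147 ≈ 0.00014608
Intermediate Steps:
B(j) = 2*j/(-28 + j) (B(j) = (2*j)/(-28 + j) = 2*j/(-28 + j))
l = 6319 (l = (137 - 48)*(94 + (7*(-5) + 12)) = 89*(94 + (-35 + 12)) = 89*(94 - 23) = 89*71 = 6319)
B(-24)/l = (2*(-24)/(-28 - 24))/6319 = (2*(-24)/(-52))*(1/6319) = (2*(-24)*(-1/52))*(1/6319) = (12/13)*(1/6319) = 12/82147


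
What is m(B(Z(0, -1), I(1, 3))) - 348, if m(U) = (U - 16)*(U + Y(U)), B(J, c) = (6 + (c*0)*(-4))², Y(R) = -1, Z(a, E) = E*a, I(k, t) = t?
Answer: 352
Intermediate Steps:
B(J, c) = 36 (B(J, c) = (6 + 0*(-4))² = (6 + 0)² = 6² = 36)
m(U) = (-1 + U)*(-16 + U) (m(U) = (U - 16)*(U - 1) = (-16 + U)*(-1 + U) = (-1 + U)*(-16 + U))
m(B(Z(0, -1), I(1, 3))) - 348 = (16 + 36² - 17*36) - 348 = (16 + 1296 - 612) - 348 = 700 - 348 = 352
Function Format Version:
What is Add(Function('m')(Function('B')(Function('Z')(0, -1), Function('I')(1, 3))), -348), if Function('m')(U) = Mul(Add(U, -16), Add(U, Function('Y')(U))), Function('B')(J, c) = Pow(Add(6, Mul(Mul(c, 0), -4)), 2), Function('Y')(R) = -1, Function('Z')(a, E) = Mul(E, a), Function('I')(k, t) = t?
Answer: 352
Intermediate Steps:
Function('B')(J, c) = 36 (Function('B')(J, c) = Pow(Add(6, Mul(0, -4)), 2) = Pow(Add(6, 0), 2) = Pow(6, 2) = 36)
Function('m')(U) = Mul(Add(-1, U), Add(-16, U)) (Function('m')(U) = Mul(Add(U, -16), Add(U, -1)) = Mul(Add(-16, U), Add(-1, U)) = Mul(Add(-1, U), Add(-16, U)))
Add(Function('m')(Function('B')(Function('Z')(0, -1), Function('I')(1, 3))), -348) = Add(Add(16, Pow(36, 2), Mul(-17, 36)), -348) = Add(Add(16, 1296, -612), -348) = Add(700, -348) = 352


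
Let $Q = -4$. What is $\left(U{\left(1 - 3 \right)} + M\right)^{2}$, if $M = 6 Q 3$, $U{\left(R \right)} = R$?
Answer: $5476$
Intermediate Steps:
$M = -72$ ($M = 6 \left(-4\right) 3 = \left(-24\right) 3 = -72$)
$\left(U{\left(1 - 3 \right)} + M\right)^{2} = \left(\left(1 - 3\right) - 72\right)^{2} = \left(-2 - 72\right)^{2} = \left(-74\right)^{2} = 5476$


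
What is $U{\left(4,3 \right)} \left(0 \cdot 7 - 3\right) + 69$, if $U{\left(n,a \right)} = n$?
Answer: $57$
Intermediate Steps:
$U{\left(4,3 \right)} \left(0 \cdot 7 - 3\right) + 69 = 4 \left(0 \cdot 7 - 3\right) + 69 = 4 \left(0 - 3\right) + 69 = 4 \left(-3\right) + 69 = -12 + 69 = 57$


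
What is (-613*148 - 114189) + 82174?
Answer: -122739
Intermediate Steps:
(-613*148 - 114189) + 82174 = (-90724 - 114189) + 82174 = -204913 + 82174 = -122739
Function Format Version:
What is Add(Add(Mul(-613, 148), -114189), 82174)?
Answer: -122739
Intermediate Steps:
Add(Add(Mul(-613, 148), -114189), 82174) = Add(Add(-90724, -114189), 82174) = Add(-204913, 82174) = -122739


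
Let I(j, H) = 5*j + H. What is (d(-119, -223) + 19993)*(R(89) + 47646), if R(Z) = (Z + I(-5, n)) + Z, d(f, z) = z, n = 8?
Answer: 945144390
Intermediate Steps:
I(j, H) = H + 5*j
R(Z) = -17 + 2*Z (R(Z) = (Z + (8 + 5*(-5))) + Z = (Z + (8 - 25)) + Z = (Z - 17) + Z = (-17 + Z) + Z = -17 + 2*Z)
(d(-119, -223) + 19993)*(R(89) + 47646) = (-223 + 19993)*((-17 + 2*89) + 47646) = 19770*((-17 + 178) + 47646) = 19770*(161 + 47646) = 19770*47807 = 945144390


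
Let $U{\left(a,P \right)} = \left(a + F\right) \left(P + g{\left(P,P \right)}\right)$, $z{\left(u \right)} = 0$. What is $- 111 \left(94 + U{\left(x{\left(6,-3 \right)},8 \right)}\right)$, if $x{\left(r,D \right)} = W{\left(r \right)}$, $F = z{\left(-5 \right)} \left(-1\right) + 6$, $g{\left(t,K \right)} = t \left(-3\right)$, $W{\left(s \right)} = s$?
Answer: $10878$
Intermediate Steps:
$g{\left(t,K \right)} = - 3 t$
$F = 6$ ($F = 0 \left(-1\right) + 6 = 0 + 6 = 6$)
$x{\left(r,D \right)} = r$
$U{\left(a,P \right)} = - 2 P \left(6 + a\right)$ ($U{\left(a,P \right)} = \left(a + 6\right) \left(P - 3 P\right) = \left(6 + a\right) \left(- 2 P\right) = - 2 P \left(6 + a\right)$)
$- 111 \left(94 + U{\left(x{\left(6,-3 \right)},8 \right)}\right) = - 111 \left(94 + 2 \cdot 8 \left(-6 - 6\right)\right) = - 111 \left(94 + 2 \cdot 8 \left(-12\right)\right) = - 111 \left(94 - 192\right) = \left(-111\right) \left(-98\right) = 10878$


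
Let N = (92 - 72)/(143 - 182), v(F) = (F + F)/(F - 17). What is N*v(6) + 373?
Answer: 53419/143 ≈ 373.56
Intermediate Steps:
v(F) = 2*F/(-17 + F) (v(F) = (2*F)/(-17 + F) = 2*F/(-17 + F))
N = -20/39 (N = 20/(-39) = 20*(-1/39) = -20/39 ≈ -0.51282)
N*v(6) + 373 = -40*6/(39*(-17 + 6)) + 373 = -40*6/(39*(-11)) + 373 = -40*6*(-1)/(39*11) + 373 = -20/39*(-12/11) + 373 = 80/143 + 373 = 53419/143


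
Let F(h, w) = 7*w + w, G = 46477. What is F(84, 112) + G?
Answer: 47373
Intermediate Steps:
F(h, w) = 8*w
F(84, 112) + G = 8*112 + 46477 = 896 + 46477 = 47373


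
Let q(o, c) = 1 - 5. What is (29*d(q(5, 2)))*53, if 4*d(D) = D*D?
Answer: 6148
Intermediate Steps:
q(o, c) = -4
d(D) = D²/4 (d(D) = (D*D)/4 = D²/4)
(29*d(q(5, 2)))*53 = (29*((¼)*(-4)²))*53 = (29*((¼)*16))*53 = (29*4)*53 = 116*53 = 6148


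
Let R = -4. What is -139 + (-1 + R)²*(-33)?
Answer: -964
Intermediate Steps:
-139 + (-1 + R)²*(-33) = -139 + (-1 - 4)²*(-33) = -139 + (-5)²*(-33) = -139 + 25*(-33) = -139 - 825 = -964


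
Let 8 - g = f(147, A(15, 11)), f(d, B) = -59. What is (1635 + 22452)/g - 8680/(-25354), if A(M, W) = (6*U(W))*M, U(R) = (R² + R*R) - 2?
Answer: 43663097/121337 ≈ 359.85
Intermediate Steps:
U(R) = -2 + 2*R² (U(R) = (R² + R²) - 2 = 2*R² - 2 = -2 + 2*R²)
A(M, W) = M*(-12 + 12*W²) (A(M, W) = (6*(-2 + 2*W²))*M = (-12 + 12*W²)*M = M*(-12 + 12*W²))
g = 67 (g = 8 - 1*(-59) = 8 + 59 = 67)
(1635 + 22452)/g - 8680/(-25354) = (1635 + 22452)/67 - 8680/(-25354) = 24087*(1/67) - 8680*(-1/25354) = 24087/67 + 620/1811 = 43663097/121337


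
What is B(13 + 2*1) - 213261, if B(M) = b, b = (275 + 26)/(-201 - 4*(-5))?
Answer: -38600542/181 ≈ -2.1326e+5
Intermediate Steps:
b = -301/181 (b = 301/(-201 + 20) = 301/(-181) = 301*(-1/181) = -301/181 ≈ -1.6630)
B(M) = -301/181
B(13 + 2*1) - 213261 = -301/181 - 213261 = -38600542/181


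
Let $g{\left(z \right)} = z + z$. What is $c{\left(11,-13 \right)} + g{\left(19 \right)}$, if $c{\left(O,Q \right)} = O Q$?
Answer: $-105$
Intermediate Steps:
$g{\left(z \right)} = 2 z$
$c{\left(11,-13 \right)} + g{\left(19 \right)} = 11 \left(-13\right) + 2 \cdot 19 = -143 + 38 = -105$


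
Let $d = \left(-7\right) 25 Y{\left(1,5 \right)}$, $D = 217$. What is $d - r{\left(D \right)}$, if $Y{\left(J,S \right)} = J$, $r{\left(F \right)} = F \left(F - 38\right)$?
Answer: $-39018$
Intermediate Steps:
$r{\left(F \right)} = F \left(-38 + F\right)$
$d = -175$ ($d = \left(-7\right) 25 \cdot 1 = \left(-175\right) 1 = -175$)
$d - r{\left(D \right)} = -175 - 217 \left(-38 + 217\right) = -175 - 217 \cdot 179 = -175 - 38843 = -39018$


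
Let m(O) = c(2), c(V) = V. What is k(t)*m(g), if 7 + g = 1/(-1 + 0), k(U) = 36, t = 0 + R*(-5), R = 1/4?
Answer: 72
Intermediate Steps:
R = ¼ ≈ 0.25000
t = -5/4 (t = 0 + (¼)*(-5) = 0 - 5/4 = -5/4 ≈ -1.2500)
g = -8 (g = -7 + 1/(-1 + 0) = -7 + 1/(-1) = -7 - 1 = -8)
m(O) = 2
k(t)*m(g) = 36*2 = 72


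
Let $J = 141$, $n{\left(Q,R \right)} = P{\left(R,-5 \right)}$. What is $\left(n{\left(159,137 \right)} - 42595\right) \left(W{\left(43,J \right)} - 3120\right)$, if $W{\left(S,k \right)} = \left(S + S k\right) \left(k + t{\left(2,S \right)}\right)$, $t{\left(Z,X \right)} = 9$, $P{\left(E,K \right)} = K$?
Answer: $-38884428000$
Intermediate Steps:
$n{\left(Q,R \right)} = -5$
$W{\left(S,k \right)} = \left(9 + k\right) \left(S + S k\right)$ ($W{\left(S,k \right)} = \left(S + S k\right) \left(k + 9\right) = \left(S + S k\right) \left(9 + k\right) = \left(9 + k\right) \left(S + S k\right)$)
$\left(n{\left(159,137 \right)} - 42595\right) \left(W{\left(43,J \right)} - 3120\right) = \left(-5 - 42595\right) \left(43 \left(9 + 141^{2} + 10 \cdot 141\right) - 3120\right) = - 42600 \left(43 \left(9 + 19881 + 1410\right) - 3120\right) = - 42600 \left(43 \cdot 21300 - 3120\right) = - 42600 \left(915900 - 3120\right) = \left(-42600\right) 912780 = -38884428000$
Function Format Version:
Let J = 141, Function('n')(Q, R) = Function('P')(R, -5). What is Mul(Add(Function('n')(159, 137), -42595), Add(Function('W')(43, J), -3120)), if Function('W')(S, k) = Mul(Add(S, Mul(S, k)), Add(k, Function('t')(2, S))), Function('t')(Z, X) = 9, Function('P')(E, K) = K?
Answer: -38884428000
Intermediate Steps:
Function('n')(Q, R) = -5
Function('W')(S, k) = Mul(Add(9, k), Add(S, Mul(S, k))) (Function('W')(S, k) = Mul(Add(S, Mul(S, k)), Add(k, 9)) = Mul(Add(S, Mul(S, k)), Add(9, k)) = Mul(Add(9, k), Add(S, Mul(S, k))))
Mul(Add(Function('n')(159, 137), -42595), Add(Function('W')(43, J), -3120)) = Mul(Add(-5, -42595), Add(Mul(43, Add(9, Pow(141, 2), Mul(10, 141))), -3120)) = Mul(-42600, Add(Mul(43, Add(9, 19881, 1410)), -3120)) = Mul(-42600, Add(Mul(43, 21300), -3120)) = Mul(-42600, Add(915900, -3120)) = Mul(-42600, 912780) = -38884428000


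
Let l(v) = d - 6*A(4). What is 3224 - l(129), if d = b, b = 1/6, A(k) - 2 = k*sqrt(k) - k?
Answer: 19559/6 ≈ 3259.8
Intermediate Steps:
A(k) = 2 + k**(3/2) - k (A(k) = 2 + (k*sqrt(k) - k) = 2 + (k**(3/2) - k) = 2 + k**(3/2) - k)
b = 1/6 ≈ 0.16667
d = 1/6 ≈ 0.16667
l(v) = -215/6 (l(v) = 1/6 - 6*(2 + 4**(3/2) - 1*4) = 1/6 - 6*(2 + 8 - 4) = 1/6 - 6*6 = 1/6 - 36 = -215/6)
3224 - l(129) = 3224 - 1*(-215/6) = 3224 + 215/6 = 19559/6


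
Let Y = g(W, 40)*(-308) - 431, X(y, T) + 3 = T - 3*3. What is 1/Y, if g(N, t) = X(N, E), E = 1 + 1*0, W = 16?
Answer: 1/2957 ≈ 0.00033818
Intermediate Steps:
E = 1 (E = 1 + 0 = 1)
X(y, T) = -12 + T (X(y, T) = -3 + (T - 3*3) = -3 + (T - 9) = -3 + (-9 + T) = -12 + T)
g(N, t) = -11 (g(N, t) = -12 + 1 = -11)
Y = 2957 (Y = -11*(-308) - 431 = 3388 - 431 = 2957)
1/Y = 1/2957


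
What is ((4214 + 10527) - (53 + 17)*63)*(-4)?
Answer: -41324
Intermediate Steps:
((4214 + 10527) - (53 + 17)*63)*(-4) = (14741 - 70*63)*(-4) = (14741 - 1*4410)*(-4) = (14741 - 4410)*(-4) = 10331*(-4) = -41324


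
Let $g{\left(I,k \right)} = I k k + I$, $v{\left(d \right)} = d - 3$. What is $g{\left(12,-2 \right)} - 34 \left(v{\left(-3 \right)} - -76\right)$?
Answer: $-2320$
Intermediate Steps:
$v{\left(d \right)} = -3 + d$
$g{\left(I,k \right)} = I + I k^{2}$ ($g{\left(I,k \right)} = I k^{2} + I = I + I k^{2}$)
$g{\left(12,-2 \right)} - 34 \left(v{\left(-3 \right)} - -76\right) = 12 \left(1 + \left(-2\right)^{2}\right) - 34 \left(\left(-3 - 3\right) - -76\right) = 12 \left(1 + 4\right) - 34 \left(-6 + 76\right) = 12 \cdot 5 - 2380 = 60 - 2380 = -2320$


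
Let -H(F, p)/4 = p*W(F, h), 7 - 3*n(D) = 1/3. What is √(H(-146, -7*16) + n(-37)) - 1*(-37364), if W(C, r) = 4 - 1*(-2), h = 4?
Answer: 37364 + 2*√6053/3 ≈ 37416.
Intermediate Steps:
n(D) = 20/9 (n(D) = 7/3 - ⅓/3 = 7/3 - ⅓*⅓ = 7/3 - ⅑ = 20/9)
W(C, r) = 6 (W(C, r) = 4 + 2 = 6)
H(F, p) = -24*p (H(F, p) = -4*p*6 = -24*p)
√(H(-146, -7*16) + n(-37)) - 1*(-37364) = √(-(-168)*16 + 20/9) - 1*(-37364) = √(-24*(-112) + 20/9) + 37364 = √(2688 + 20/9) + 37364 = √(24212/9) + 37364 = 2*√6053/3 + 37364 = 37364 + 2*√6053/3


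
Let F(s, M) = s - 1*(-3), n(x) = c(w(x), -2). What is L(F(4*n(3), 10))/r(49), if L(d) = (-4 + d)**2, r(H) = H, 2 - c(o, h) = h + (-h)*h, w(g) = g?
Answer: 961/49 ≈ 19.612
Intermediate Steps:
c(o, h) = 2 + h**2 - h (c(o, h) = 2 - (h + (-h)*h) = 2 - (h - h**2) = 2 + (h**2 - h) = 2 + h**2 - h)
n(x) = 8 (n(x) = 2 + (-2)**2 - 1*(-2) = 2 + 4 + 2 = 8)
F(s, M) = 3 + s (F(s, M) = s + 3 = 3 + s)
L(F(4*n(3), 10))/r(49) = (-4 + (3 + 4*8))**2/49 = (-4 + (3 + 32))**2*(1/49) = (-4 + 35)**2*(1/49) = 31**2*(1/49) = 961*(1/49) = 961/49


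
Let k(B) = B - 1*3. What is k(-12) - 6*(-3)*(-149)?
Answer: -2697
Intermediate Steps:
k(B) = -3 + B (k(B) = B - 3 = -3 + B)
k(-12) - 6*(-3)*(-149) = (-3 - 12) - 6*(-3)*(-149) = -15 + 18*(-149) = -15 - 2682 = -2697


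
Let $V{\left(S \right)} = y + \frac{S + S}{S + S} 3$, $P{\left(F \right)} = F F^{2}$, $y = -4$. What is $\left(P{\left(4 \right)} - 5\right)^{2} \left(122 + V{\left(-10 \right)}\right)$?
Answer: $421201$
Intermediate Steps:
$P{\left(F \right)} = F^{3}$
$V{\left(S \right)} = -1$ ($V{\left(S \right)} = -4 + \frac{S + S}{S + S} 3 = -4 + \frac{2 S}{2 S} 3 = -4 + 2 S \frac{1}{2 S} 3 = -4 + 1 \cdot 3 = -4 + 3 = -1$)
$\left(P{\left(4 \right)} - 5\right)^{2} \left(122 + V{\left(-10 \right)}\right) = \left(4^{3} - 5\right)^{2} \left(122 - 1\right) = \left(64 - 5\right)^{2} \cdot 121 = 59^{2} \cdot 121 = 3481 \cdot 121 = 421201$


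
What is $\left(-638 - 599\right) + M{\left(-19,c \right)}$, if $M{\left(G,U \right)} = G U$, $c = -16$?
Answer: $-933$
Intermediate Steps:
$\left(-638 - 599\right) + M{\left(-19,c \right)} = \left(-638 - 599\right) - -304 = -1237 + 304 = -933$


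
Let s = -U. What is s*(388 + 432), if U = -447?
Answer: 366540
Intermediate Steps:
s = 447 (s = -1*(-447) = 447)
s*(388 + 432) = 447*(388 + 432) = 447*820 = 366540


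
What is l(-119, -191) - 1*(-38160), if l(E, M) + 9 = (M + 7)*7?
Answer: 36863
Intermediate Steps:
l(E, M) = 40 + 7*M (l(E, M) = -9 + (M + 7)*7 = -9 + (7 + M)*7 = -9 + (49 + 7*M) = 40 + 7*M)
l(-119, -191) - 1*(-38160) = (40 + 7*(-191)) - 1*(-38160) = (40 - 1337) + 38160 = -1297 + 38160 = 36863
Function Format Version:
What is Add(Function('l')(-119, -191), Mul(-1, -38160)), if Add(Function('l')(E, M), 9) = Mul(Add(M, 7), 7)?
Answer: 36863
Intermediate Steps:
Function('l')(E, M) = Add(40, Mul(7, M)) (Function('l')(E, M) = Add(-9, Mul(Add(M, 7), 7)) = Add(-9, Mul(Add(7, M), 7)) = Add(-9, Add(49, Mul(7, M))) = Add(40, Mul(7, M)))
Add(Function('l')(-119, -191), Mul(-1, -38160)) = Add(Add(40, Mul(7, -191)), Mul(-1, -38160)) = Add(Add(40, -1337), 38160) = Add(-1297, 38160) = 36863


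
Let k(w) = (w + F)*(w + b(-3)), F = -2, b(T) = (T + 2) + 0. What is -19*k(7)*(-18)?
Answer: 10260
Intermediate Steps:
b(T) = 2 + T (b(T) = (2 + T) + 0 = 2 + T)
k(w) = (-1 + w)*(-2 + w) (k(w) = (w - 2)*(w + (2 - 3)) = (-2 + w)*(w - 1) = (-2 + w)*(-1 + w) = (-1 + w)*(-2 + w))
-19*k(7)*(-18) = -19*(2 + 7² - 3*7)*(-18) = -19*(2 + 49 - 21)*(-18) = -19*30*(-18) = -570*(-18) = 10260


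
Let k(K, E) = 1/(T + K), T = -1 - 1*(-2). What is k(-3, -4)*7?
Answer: -7/2 ≈ -3.5000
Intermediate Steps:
T = 1 (T = -1 + 2 = 1)
k(K, E) = 1/(1 + K)
k(-3, -4)*7 = 7/(1 - 3) = 7/(-2) = -½*7 = -7/2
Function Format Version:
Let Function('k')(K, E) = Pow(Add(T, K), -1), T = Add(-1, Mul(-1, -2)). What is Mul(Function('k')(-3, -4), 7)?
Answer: Rational(-7, 2) ≈ -3.5000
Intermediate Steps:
T = 1 (T = Add(-1, 2) = 1)
Function('k')(K, E) = Pow(Add(1, K), -1)
Mul(Function('k')(-3, -4), 7) = Mul(Pow(Add(1, -3), -1), 7) = Mul(Pow(-2, -1), 7) = Mul(Rational(-1, 2), 7) = Rational(-7, 2)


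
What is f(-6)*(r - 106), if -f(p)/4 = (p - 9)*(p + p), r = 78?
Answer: 20160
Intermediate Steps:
f(p) = -8*p*(-9 + p) (f(p) = -4*(p - 9)*(p + p) = -4*(-9 + p)*2*p = -8*p*(-9 + p))
f(-6)*(r - 106) = (8*(-6)*(9 - 1*(-6)))*(78 - 106) = (8*(-6)*(9 + 6))*(-28) = (8*(-6)*15)*(-28) = -720*(-28) = 20160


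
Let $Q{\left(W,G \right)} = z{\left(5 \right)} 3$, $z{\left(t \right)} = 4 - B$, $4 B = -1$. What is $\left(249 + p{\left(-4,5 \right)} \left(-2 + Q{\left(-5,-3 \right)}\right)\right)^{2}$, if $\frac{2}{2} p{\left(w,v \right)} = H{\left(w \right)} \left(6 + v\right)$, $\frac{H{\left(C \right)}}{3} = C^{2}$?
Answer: $35105625$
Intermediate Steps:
$H{\left(C \right)} = 3 C^{2}$
$B = - \frac{1}{4}$ ($B = \frac{1}{4} \left(-1\right) = - \frac{1}{4} \approx -0.25$)
$p{\left(w,v \right)} = 3 w^{2} \left(6 + v\right)$
$z{\left(t \right)} = \frac{17}{4}$ ($z{\left(t \right)} = 4 - - \frac{1}{4} = 4 + \frac{1}{4} = \frac{17}{4}$)
$Q{\left(W,G \right)} = \frac{51}{4}$ ($Q{\left(W,G \right)} = \frac{17}{4} \cdot 3 = \frac{51}{4}$)
$\left(249 + p{\left(-4,5 \right)} \left(-2 + Q{\left(-5,-3 \right)}\right)\right)^{2} = \left(249 + 3 \left(-4\right)^{2} \left(6 + 5\right) \left(-2 + \frac{51}{4}\right)\right)^{2} = \left(249 + 3 \cdot 16 \cdot 11 \cdot \frac{43}{4}\right)^{2} = \left(249 + 528 \cdot \frac{43}{4}\right)^{2} = \left(249 + 5676\right)^{2} = 5925^{2} = 35105625$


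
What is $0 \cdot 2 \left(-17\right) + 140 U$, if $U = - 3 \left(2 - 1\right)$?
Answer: $-420$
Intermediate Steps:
$U = -3$ ($U = \left(-3\right) 1 = -3$)
$0 \cdot 2 \left(-17\right) + 140 U = 0 \cdot 2 \left(-17\right) + 140 \left(-3\right) = 0 \left(-17\right) - 420 = 0 - 420 = -420$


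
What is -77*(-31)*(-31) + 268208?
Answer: 194211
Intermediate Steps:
-77*(-31)*(-31) + 268208 = 2387*(-31) + 268208 = -73997 + 268208 = 194211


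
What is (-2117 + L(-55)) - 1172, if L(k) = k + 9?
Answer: -3335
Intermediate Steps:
L(k) = 9 + k
(-2117 + L(-55)) - 1172 = (-2117 + (9 - 55)) - 1172 = (-2117 - 46) - 1172 = -2163 - 1172 = -3335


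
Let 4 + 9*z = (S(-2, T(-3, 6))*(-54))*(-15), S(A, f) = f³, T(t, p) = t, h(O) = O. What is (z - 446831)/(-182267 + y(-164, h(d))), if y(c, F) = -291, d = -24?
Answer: 4043353/1643022 ≈ 2.4609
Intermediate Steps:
z = -21874/9 (z = -4/9 + (((-3)³*(-54))*(-15))/9 = -4/9 + (-27*(-54)*(-15))/9 = -4/9 + (1458*(-15))/9 = -4/9 + (⅑)*(-21870) = -4/9 - 2430 = -21874/9 ≈ -2430.4)
(z - 446831)/(-182267 + y(-164, h(d))) = (-21874/9 - 446831)/(-182267 - 291) = -4043353/9/(-182558) = -4043353/9*(-1/182558) = 4043353/1643022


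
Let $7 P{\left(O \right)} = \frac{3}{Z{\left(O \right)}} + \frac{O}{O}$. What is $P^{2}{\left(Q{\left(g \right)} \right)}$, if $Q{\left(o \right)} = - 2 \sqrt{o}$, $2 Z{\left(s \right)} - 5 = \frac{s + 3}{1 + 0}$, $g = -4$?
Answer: $\frac{247}{4900} + \frac{24 i}{1225} \approx 0.050408 + 0.019592 i$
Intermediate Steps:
$Z{\left(s \right)} = 4 + \frac{s}{2}$ ($Z{\left(s \right)} = \frac{5}{2} + \frac{\left(s + 3\right) \frac{1}{1 + 0}}{2} = \frac{5}{2} + \frac{\left(3 + s\right) 1^{-1}}{2} = \frac{5}{2} + \frac{\left(3 + s\right) 1}{2} = \frac{5}{2} + \frac{3 + s}{2} = \frac{5}{2} + \left(\frac{3}{2} + \frac{s}{2}\right) = 4 + \frac{s}{2}$)
$P{\left(O \right)} = \frac{1}{7} + \frac{3}{7 \left(4 + \frac{O}{2}\right)}$ ($P{\left(O \right)} = \frac{\frac{3}{4 + \frac{O}{2}} + \frac{O}{O}}{7} = \frac{\frac{3}{4 + \frac{O}{2}} + 1}{7} = \frac{1 + \frac{3}{4 + \frac{O}{2}}}{7} = \frac{1}{7} + \frac{3}{7 \left(4 + \frac{O}{2}\right)}$)
$P^{2}{\left(Q{\left(g \right)} \right)} = \left(\frac{14 - 2 \sqrt{-4}}{7 \left(8 - 2 \sqrt{-4}\right)}\right)^{2} = \left(\frac{14 - 2 \cdot 2 i}{7 \left(8 - 2 \cdot 2 i\right)}\right)^{2} = \left(\frac{14 - 4 i}{7 \left(8 - 4 i\right)}\right)^{2} = \left(\frac{\frac{8 + 4 i}{80} \left(14 - 4 i\right)}{7}\right)^{2} = \left(\frac{\left(8 + 4 i\right) \left(14 - 4 i\right)}{560}\right)^{2} = \frac{\left(8 + 4 i\right)^{2} \left(14 - 4 i\right)^{2}}{313600}$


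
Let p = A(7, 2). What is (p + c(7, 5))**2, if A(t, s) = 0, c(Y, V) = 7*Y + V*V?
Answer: 5476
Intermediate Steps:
c(Y, V) = V**2 + 7*Y (c(Y, V) = 7*Y + V**2 = V**2 + 7*Y)
p = 0
(p + c(7, 5))**2 = (0 + (5**2 + 7*7))**2 = (0 + (25 + 49))**2 = (0 + 74)**2 = 74**2 = 5476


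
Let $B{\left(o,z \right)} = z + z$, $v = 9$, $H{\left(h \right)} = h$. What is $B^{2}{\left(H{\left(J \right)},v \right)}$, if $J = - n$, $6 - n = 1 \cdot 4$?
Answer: $324$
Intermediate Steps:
$n = 2$ ($n = 6 - 1 \cdot 4 = 6 - 4 = 2$)
$J = -2$ ($J = \left(-1\right) 2 = -2$)
$B{\left(o,z \right)} = 2 z$
$B^{2}{\left(H{\left(J \right)},v \right)} = \left(2 \cdot 9\right)^{2} = 18^{2} = 324$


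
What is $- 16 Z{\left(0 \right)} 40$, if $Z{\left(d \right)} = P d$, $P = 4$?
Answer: $0$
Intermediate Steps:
$Z{\left(d \right)} = 4 d$
$- 16 Z{\left(0 \right)} 40 = - 16 \cdot 4 \cdot 0 \cdot 40 = \left(-16\right) 0 \cdot 40 = 0 \cdot 40 = 0$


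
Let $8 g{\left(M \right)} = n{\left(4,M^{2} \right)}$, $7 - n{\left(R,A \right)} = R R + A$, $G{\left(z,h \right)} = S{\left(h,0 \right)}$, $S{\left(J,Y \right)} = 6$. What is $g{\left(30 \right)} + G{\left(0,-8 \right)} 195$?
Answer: $\frac{8451}{8} \approx 1056.4$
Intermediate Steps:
$G{\left(z,h \right)} = 6$
$n{\left(R,A \right)} = 7 - A - R^{2}$ ($n{\left(R,A \right)} = 7 - \left(R R + A\right) = 7 - \left(R^{2} + A\right) = 7 - \left(A + R^{2}\right) = 7 - A - R^{2}$)
$g{\left(M \right)} = - \frac{9}{8} - \frac{M^{2}}{8}$ ($g{\left(M \right)} = \frac{7 - M^{2} - 4^{2}}{8} = \frac{7 - M^{2} - 16}{8} = \frac{-9 - M^{2}}{8} = - \frac{9}{8} - \frac{M^{2}}{8}$)
$g{\left(30 \right)} + G{\left(0,-8 \right)} 195 = \left(- \frac{9}{8} - \frac{30^{2}}{8}\right) + 6 \cdot 195 = \left(- \frac{9}{8} - \frac{225}{2}\right) + 1170 = - \frac{909}{8} + 1170 = \frac{8451}{8}$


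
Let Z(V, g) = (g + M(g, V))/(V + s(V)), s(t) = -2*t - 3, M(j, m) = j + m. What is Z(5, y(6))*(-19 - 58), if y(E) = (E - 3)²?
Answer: 1771/8 ≈ 221.38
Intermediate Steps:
y(E) = (-3 + E)²
s(t) = -3 - 2*t
Z(V, g) = (V + 2*g)/(-3 - V) (Z(V, g) = (g + (g + V))/(V + (-3 - 2*V)) = (g + (V + g))/(-3 - V) = (V + 2*g)/(-3 - V))
Z(5, y(6))*(-19 - 58) = ((5 + 2*(-3 + 6)²)/(-3 - 1*5))*(-19 - 58) = ((5 + 2*3²)/(-3 - 5))*(-77) = ((5 + 2*9)/(-8))*(-77) = -(5 + 18)/8*(-77) = -⅛*23*(-77) = -23/8*(-77) = 1771/8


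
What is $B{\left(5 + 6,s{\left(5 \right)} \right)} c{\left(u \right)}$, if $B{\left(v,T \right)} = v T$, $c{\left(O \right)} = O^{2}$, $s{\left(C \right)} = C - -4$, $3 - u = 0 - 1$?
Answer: $1584$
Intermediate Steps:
$u = 4$ ($u = 3 - \left(0 - 1\right) = 3 - -1 = 3 + 1 = 4$)
$s{\left(C \right)} = 4 + C$ ($s{\left(C \right)} = C + 4 = 4 + C$)
$B{\left(v,T \right)} = T v$
$B{\left(5 + 6,s{\left(5 \right)} \right)} c{\left(u \right)} = \left(4 + 5\right) \left(5 + 6\right) 4^{2} = 9 \cdot 11 \cdot 16 = 99 \cdot 16 = 1584$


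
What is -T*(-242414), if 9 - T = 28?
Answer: -4605866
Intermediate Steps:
T = -19 (T = 9 - 1*28 = 9 - 28 = -19)
-T*(-242414) = -(-19)*(-242414) = -1*4605866 = -4605866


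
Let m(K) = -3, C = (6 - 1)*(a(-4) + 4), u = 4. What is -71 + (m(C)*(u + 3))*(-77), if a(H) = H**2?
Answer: 1546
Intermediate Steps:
C = 100 (C = (6 - 1)*((-4)**2 + 4) = 5*(16 + 4) = 5*20 = 100)
-71 + (m(C)*(u + 3))*(-77) = -71 - 3*(4 + 3)*(-77) = -71 - 3*7*(-77) = -71 - 21*(-77) = -71 + 1617 = 1546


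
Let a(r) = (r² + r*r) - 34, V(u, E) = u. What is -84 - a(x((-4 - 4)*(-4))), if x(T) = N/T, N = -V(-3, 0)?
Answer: -25609/512 ≈ -50.018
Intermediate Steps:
N = 3 (N = -1*(-3) = 3)
x(T) = 3/T
a(r) = -34 + 2*r² (a(r) = (r² + r²) - 34 = 2*r² - 34 = -34 + 2*r²)
-84 - a(x((-4 - 4)*(-4))) = -84 - (-34 + 2*(3/(((-4 - 4)*(-4))))²) = -84 - (-34 + 2*(3/((-8*(-4))))²) = -84 - (-34 + 2*(3/32)²) = -84 - (-34 + 2*(9/1024)) = -84 - (-34 + 9/512) = -84 - 1*(-17399/512) = -84 + 17399/512 = -25609/512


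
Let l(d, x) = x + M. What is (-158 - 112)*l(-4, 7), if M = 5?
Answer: -3240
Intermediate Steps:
l(d, x) = 5 + x (l(d, x) = x + 5 = 5 + x)
(-158 - 112)*l(-4, 7) = (-158 - 112)*(5 + 7) = -270*12 = -3240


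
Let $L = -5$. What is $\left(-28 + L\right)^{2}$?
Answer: $1089$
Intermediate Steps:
$\left(-28 + L\right)^{2} = \left(-28 - 5\right)^{2} = \left(-33\right)^{2} = 1089$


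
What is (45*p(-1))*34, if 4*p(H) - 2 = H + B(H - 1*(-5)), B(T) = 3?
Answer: 1530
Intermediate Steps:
p(H) = 5/4 + H/4 (p(H) = 1/2 + (H + 3)/4 = 1/2 + (3 + H)/4 = 1/2 + (3/4 + H/4) = 5/4 + H/4)
(45*p(-1))*34 = (45*(5/4 + (1/4)*(-1)))*34 = (45*(5/4 - 1/4))*34 = (45*1)*34 = 45*34 = 1530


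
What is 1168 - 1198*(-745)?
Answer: 893678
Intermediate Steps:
1168 - 1198*(-745) = 1168 + 892510 = 893678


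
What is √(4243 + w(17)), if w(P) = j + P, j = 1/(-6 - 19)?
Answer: √106499/5 ≈ 65.268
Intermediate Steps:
j = -1/25 (j = 1/(-25) = -1/25 ≈ -0.040000)
w(P) = -1/25 + P
√(4243 + w(17)) = √(4243 + (-1/25 + 17)) = √(4243 + 424/25) = √(106499/25) = √106499/5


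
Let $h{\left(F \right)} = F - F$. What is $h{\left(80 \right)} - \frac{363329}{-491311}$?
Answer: $\frac{363329}{491311} \approx 0.73951$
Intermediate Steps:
$h{\left(F \right)} = 0$
$h{\left(80 \right)} - \frac{363329}{-491311} = 0 - \frac{363329}{-491311} = 0 - - \frac{363329}{491311} = 0 + \frac{363329}{491311} = \frac{363329}{491311}$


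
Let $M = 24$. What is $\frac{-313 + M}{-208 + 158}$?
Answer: $\frac{289}{50} \approx 5.78$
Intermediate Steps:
$\frac{-313 + M}{-208 + 158} = \frac{-313 + 24}{-208 + 158} = - \frac{289}{-50} = \left(-289\right) \left(- \frac{1}{50}\right) = \frac{289}{50}$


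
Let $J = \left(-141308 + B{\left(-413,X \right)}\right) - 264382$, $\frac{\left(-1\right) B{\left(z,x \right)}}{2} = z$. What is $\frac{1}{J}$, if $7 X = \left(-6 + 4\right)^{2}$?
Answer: $- \frac{1}{404864} \approx -2.47 \cdot 10^{-6}$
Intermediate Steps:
$X = \frac{4}{7}$ ($X = \frac{\left(-6 + 4\right)^{2}}{7} = \frac{\left(-2\right)^{2}}{7} = \frac{1}{7} \cdot 4 = \frac{4}{7} \approx 0.57143$)
$B{\left(z,x \right)} = - 2 z$
$J = -404864$ ($J = \left(-141308 - -826\right) - 264382 = \left(-141308 + 826\right) - 264382 = -140482 - 264382 = -404864$)
$\frac{1}{J} = \frac{1}{-404864} = - \frac{1}{404864}$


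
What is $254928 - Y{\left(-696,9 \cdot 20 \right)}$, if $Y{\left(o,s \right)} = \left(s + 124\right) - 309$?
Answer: $254933$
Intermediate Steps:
$Y{\left(o,s \right)} = -185 + s$ ($Y{\left(o,s \right)} = \left(124 + s\right) - 309 = -185 + s$)
$254928 - Y{\left(-696,9 \cdot 20 \right)} = 254928 - \left(-185 + 9 \cdot 20\right) = 254928 - \left(-185 + 180\right) = 254928 - -5 = 254928 + 5 = 254933$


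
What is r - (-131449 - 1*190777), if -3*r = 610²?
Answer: 594578/3 ≈ 1.9819e+5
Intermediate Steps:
r = -372100/3 (r = -⅓*610² = -⅓*372100 = -372100/3 ≈ -1.2403e+5)
r - (-131449 - 1*190777) = -372100/3 - (-131449 - 1*190777) = -372100/3 - (-131449 - 190777) = -372100/3 - 1*(-322226) = -372100/3 + 322226 = 594578/3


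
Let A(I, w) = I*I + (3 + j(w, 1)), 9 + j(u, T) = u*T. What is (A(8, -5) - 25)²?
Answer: 784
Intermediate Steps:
j(u, T) = -9 + T*u (j(u, T) = -9 + u*T = -9 + T*u)
A(I, w) = -6 + w + I² (A(I, w) = I*I + (3 + (-9 + 1*w)) = I² + (3 + (-9 + w)) = I² + (-6 + w) = -6 + w + I²)
(A(8, -5) - 25)² = ((-6 - 5 + 8²) - 25)² = ((-6 - 5 + 64) - 25)² = (53 - 25)² = 28² = 784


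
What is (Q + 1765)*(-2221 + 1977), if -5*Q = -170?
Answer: -438956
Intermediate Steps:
Q = 34 (Q = -⅕*(-170) = 34)
(Q + 1765)*(-2221 + 1977) = (34 + 1765)*(-2221 + 1977) = 1799*(-244) = -438956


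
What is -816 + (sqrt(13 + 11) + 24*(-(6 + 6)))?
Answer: -1104 + 2*sqrt(6) ≈ -1099.1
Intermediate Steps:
-816 + (sqrt(13 + 11) + 24*(-(6 + 6))) = -816 + (sqrt(24) + 24*(-1*12)) = -816 + (2*sqrt(6) + 24*(-12)) = -816 + (2*sqrt(6) - 288) = -816 + (-288 + 2*sqrt(6)) = -1104 + 2*sqrt(6)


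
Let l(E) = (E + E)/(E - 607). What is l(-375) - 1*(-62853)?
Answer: 30861198/491 ≈ 62854.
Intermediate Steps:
l(E) = 2*E/(-607 + E) (l(E) = (2*E)/(-607 + E) = 2*E/(-607 + E))
l(-375) - 1*(-62853) = 2*(-375)/(-607 - 375) - 1*(-62853) = 2*(-375)/(-982) + 62853 = 2*(-375)*(-1/982) + 62853 = 375/491 + 62853 = 30861198/491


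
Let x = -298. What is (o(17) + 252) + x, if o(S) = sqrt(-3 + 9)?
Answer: -46 + sqrt(6) ≈ -43.551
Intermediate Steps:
o(S) = sqrt(6)
(o(17) + 252) + x = (sqrt(6) + 252) - 298 = (252 + sqrt(6)) - 298 = -46 + sqrt(6)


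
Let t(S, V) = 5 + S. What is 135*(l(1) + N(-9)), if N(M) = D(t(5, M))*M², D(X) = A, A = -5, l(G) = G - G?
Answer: -54675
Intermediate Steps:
l(G) = 0
D(X) = -5
N(M) = -5*M²
135*(l(1) + N(-9)) = 135*(0 - 5*(-9)²) = 135*(0 - 5*81) = 135*(0 - 405) = 135*(-405) = -54675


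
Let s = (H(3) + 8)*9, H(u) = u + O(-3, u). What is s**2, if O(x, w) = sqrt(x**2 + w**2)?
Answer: 11259 + 5346*sqrt(2) ≈ 18819.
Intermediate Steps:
O(x, w) = sqrt(w**2 + x**2)
H(u) = u + sqrt(9 + u**2) (H(u) = u + sqrt(u**2 + (-3)**2) = u + sqrt(u**2 + 9) = u + sqrt(9 + u**2))
s = 99 + 27*sqrt(2) (s = ((3 + sqrt(9 + 3**2)) + 8)*9 = ((3 + sqrt(9 + 9)) + 8)*9 = ((3 + sqrt(18)) + 8)*9 = ((3 + 3*sqrt(2)) + 8)*9 = (11 + 3*sqrt(2))*9 = 99 + 27*sqrt(2) ≈ 137.18)
s**2 = (99 + 27*sqrt(2))**2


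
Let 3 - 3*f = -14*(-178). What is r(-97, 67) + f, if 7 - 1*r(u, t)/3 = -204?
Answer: -590/3 ≈ -196.67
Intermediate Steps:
r(u, t) = 633 (r(u, t) = 21 - 3*(-204) = 21 + 612 = 633)
f = -2489/3 (f = 1 - (-14)*(-178)/3 = 1 - 1/3*2492 = 1 - 2492/3 = -2489/3 ≈ -829.67)
r(-97, 67) + f = 633 - 2489/3 = -590/3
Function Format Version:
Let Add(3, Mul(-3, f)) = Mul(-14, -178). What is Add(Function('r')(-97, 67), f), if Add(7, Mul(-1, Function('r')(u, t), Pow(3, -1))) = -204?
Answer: Rational(-590, 3) ≈ -196.67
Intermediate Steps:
Function('r')(u, t) = 633 (Function('r')(u, t) = Add(21, Mul(-3, -204)) = Add(21, 612) = 633)
f = Rational(-2489, 3) (f = Add(1, Mul(Rational(-1, 3), Mul(-14, -178))) = Add(1, Mul(Rational(-1, 3), 2492)) = Add(1, Rational(-2492, 3)) = Rational(-2489, 3) ≈ -829.67)
Add(Function('r')(-97, 67), f) = Add(633, Rational(-2489, 3)) = Rational(-590, 3)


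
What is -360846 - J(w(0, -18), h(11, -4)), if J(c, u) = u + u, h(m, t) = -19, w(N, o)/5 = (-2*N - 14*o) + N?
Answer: -360808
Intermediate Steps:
w(N, o) = -70*o - 5*N (w(N, o) = 5*((-2*N - 14*o) + N) = 5*((-14*o - 2*N) + N) = 5*(-N - 14*o) = -70*o - 5*N)
J(c, u) = 2*u
-360846 - J(w(0, -18), h(11, -4)) = -360846 - 2*(-19) = -360846 - 1*(-38) = -360846 + 38 = -360808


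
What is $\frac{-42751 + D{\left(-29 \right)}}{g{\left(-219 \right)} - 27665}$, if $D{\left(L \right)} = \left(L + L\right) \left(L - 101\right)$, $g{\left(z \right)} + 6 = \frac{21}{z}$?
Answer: $\frac{856801}{673330} \approx 1.2725$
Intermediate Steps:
$g{\left(z \right)} = -6 + \frac{21}{z}$
$D{\left(L \right)} = 2 L \left(-101 + L\right)$
$\frac{-42751 + D{\left(-29 \right)}}{g{\left(-219 \right)} - 27665} = \frac{-42751 + 2 \left(-29\right) \left(-101 - 29\right)}{\left(-6 + \frac{21}{-219}\right) - 27665} = \frac{-42751 + 2 \left(-29\right) \left(-130\right)}{\left(-6 + 21 \left(- \frac{1}{219}\right)\right) - 27665} = \frac{-42751 + 7540}{\left(-6 - \frac{7}{73}\right) - 27665} = - \frac{35211}{- \frac{445}{73} - 27665} = - \frac{35211}{- \frac{2019990}{73}} = \left(-35211\right) \left(- \frac{73}{2019990}\right) = \frac{856801}{673330}$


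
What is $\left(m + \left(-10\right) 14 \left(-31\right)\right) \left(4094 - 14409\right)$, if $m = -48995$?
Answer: $460616325$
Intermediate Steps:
$\left(m + \left(-10\right) 14 \left(-31\right)\right) \left(4094 - 14409\right) = \left(-48995 + \left(-10\right) 14 \left(-31\right)\right) \left(4094 - 14409\right) = \left(-48995 - -4340\right) \left(-10315\right) = \left(-48995 + 4340\right) \left(-10315\right) = \left(-44655\right) \left(-10315\right) = 460616325$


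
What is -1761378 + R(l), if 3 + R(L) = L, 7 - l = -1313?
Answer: -1760061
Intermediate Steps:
l = 1320 (l = 7 - 1*(-1313) = 7 + 1313 = 1320)
R(L) = -3 + L
-1761378 + R(l) = -1761378 + (-3 + 1320) = -1761378 + 1317 = -1760061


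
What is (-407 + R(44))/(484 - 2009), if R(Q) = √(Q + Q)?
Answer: 407/1525 - 2*√22/1525 ≈ 0.26073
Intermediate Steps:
R(Q) = √2*√Q (R(Q) = √(2*Q) = √2*√Q)
(-407 + R(44))/(484 - 2009) = (-407 + √2*√44)/(484 - 2009) = (-407 + √2*(2*√11))/(-1525) = (-407 + 2*√22)*(-1/1525) = 407/1525 - 2*√22/1525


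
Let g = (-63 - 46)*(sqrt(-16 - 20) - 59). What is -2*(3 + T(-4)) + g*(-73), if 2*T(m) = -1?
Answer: -469468 + 47742*I ≈ -4.6947e+5 + 47742.0*I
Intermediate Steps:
g = 6431 - 654*I (g = -109*(sqrt(-36) - 59) = -109*(6*I - 59) = -109*(-59 + 6*I) = 6431 - 654*I ≈ 6431.0 - 654.0*I)
T(m) = -1/2 (T(m) = (1/2)*(-1) = -1/2)
-2*(3 + T(-4)) + g*(-73) = -2*(3 - 1/2) + (6431 - 654*I)*(-73) = -2*5/2 + (-469463 + 47742*I) = -5 + (-469463 + 47742*I) = -469468 + 47742*I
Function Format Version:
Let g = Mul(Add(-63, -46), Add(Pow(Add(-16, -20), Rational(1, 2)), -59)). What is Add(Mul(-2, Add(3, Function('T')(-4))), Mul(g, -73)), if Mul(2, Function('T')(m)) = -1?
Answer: Add(-469468, Mul(47742, I)) ≈ Add(-4.6947e+5, Mul(47742., I))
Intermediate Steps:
g = Add(6431, Mul(-654, I)) (g = Mul(-109, Add(Pow(-36, Rational(1, 2)), -59)) = Mul(-109, Add(Mul(6, I), -59)) = Mul(-109, Add(-59, Mul(6, I))) = Add(6431, Mul(-654, I)) ≈ Add(6431.0, Mul(-654.00, I)))
Function('T')(m) = Rational(-1, 2) (Function('T')(m) = Mul(Rational(1, 2), -1) = Rational(-1, 2))
Add(Mul(-2, Add(3, Function('T')(-4))), Mul(g, -73)) = Add(Mul(-2, Add(3, Rational(-1, 2))), Mul(Add(6431, Mul(-654, I)), -73)) = Add(Mul(-2, Rational(5, 2)), Add(-469463, Mul(47742, I))) = Add(-5, Add(-469463, Mul(47742, I))) = Add(-469468, Mul(47742, I))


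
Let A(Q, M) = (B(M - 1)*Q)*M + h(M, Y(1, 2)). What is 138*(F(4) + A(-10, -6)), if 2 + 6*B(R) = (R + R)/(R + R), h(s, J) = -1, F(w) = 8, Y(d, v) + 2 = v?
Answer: -414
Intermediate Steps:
Y(d, v) = -2 + v
B(R) = -⅙ (B(R) = -⅓ + ((R + R)/(R + R))/6 = -⅓ + ((2*R)/((2*R)))/6 = -⅓ + ((2*R)*(1/(2*R)))/6 = -⅓ + (⅙)*1 = -⅓ + ⅙ = -⅙)
A(Q, M) = -1 - M*Q/6 (A(Q, M) = (-Q/6)*M - 1 = -M*Q/6 - 1 = -1 - M*Q/6)
138*(F(4) + A(-10, -6)) = 138*(8 + (-1 - ⅙*(-6)*(-10))) = 138*(8 + (-1 - 10)) = 138*(8 - 11) = 138*(-3) = -414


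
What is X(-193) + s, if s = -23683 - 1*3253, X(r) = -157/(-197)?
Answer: -5306235/197 ≈ -26935.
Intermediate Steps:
X(r) = 157/197 (X(r) = -157*(-1/197) = 157/197)
s = -26936 (s = -23683 - 3253 = -26936)
X(-193) + s = 157/197 - 26936 = -5306235/197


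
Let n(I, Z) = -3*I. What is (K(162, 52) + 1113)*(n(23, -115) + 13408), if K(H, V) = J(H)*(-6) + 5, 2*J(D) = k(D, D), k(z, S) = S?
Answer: 8430248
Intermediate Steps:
J(D) = D/2
K(H, V) = 5 - 3*H (K(H, V) = (H/2)*(-6) + 5 = -3*H + 5 = 5 - 3*H)
(K(162, 52) + 1113)*(n(23, -115) + 13408) = ((5 - 3*162) + 1113)*(-3*23 + 13408) = ((5 - 486) + 1113)*(-69 + 13408) = (-481 + 1113)*13339 = 632*13339 = 8430248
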